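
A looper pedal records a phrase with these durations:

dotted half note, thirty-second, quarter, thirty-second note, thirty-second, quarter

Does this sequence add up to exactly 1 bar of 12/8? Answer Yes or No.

No

One bar of 12/8 = 48 thirty-second notes.
Convert each value to thirty-second notes: dotted half note = 24; thirty-second = 1; quarter = 8; thirty-second note = 1; thirty-second = 1; quarter = 8.
Total: 24 + 1 + 8 + 1 + 1 + 8 = 43.
43 falls short of 48, so the answer is No.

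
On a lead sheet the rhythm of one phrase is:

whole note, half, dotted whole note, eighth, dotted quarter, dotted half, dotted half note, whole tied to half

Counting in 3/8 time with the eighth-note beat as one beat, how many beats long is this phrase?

One eighth-note beat = 2 sixteenth notes.
Convert each value to sixteenth notes: whole note = 16; half = 8; dotted whole note = 24; eighth = 2; dotted quarter = 6; dotted half = 12; dotted half note = 12; whole tied to half (whole + half) = 24.
Adding: 16 + 8 + 24 + 2 + 6 + 12 + 12 + 24 = 104.
104 ÷ 2 = 52 beats.

52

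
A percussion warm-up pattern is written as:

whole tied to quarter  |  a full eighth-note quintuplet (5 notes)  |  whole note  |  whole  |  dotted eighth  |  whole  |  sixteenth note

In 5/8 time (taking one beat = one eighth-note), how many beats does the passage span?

40

One eighth-note beat = 2 sixteenth notes.
Convert each value to sixteenth notes: whole tied to quarter (whole + quarter) = 20; a full eighth-note quintuplet (5 notes) (five quintuplet eighths span one half) = 8; whole note = 16; whole = 16; dotted eighth = 3; whole = 16; sixteenth note = 1.
Altogether 20 + 8 + 16 + 16 + 3 + 16 + 1 = 80.
80 ÷ 2 = 40 beats.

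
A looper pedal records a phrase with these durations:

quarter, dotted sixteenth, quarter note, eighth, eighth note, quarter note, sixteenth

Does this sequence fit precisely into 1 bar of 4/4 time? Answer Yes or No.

No

One bar of 4/4 = 32 thirty-second notes.
In thirty-second notes: quarter = 8; dotted sixteenth = 3; quarter note = 8; eighth = 4; eighth note = 4; quarter note = 8; sixteenth = 2.
Altogether 8 + 3 + 8 + 4 + 4 + 8 + 2 = 37.
37 exceeds 32, so the answer is No.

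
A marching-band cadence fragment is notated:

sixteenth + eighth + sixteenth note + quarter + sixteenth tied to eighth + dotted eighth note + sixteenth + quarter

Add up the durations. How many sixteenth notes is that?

19

Each duration in sixteenth notes: sixteenth = 1; eighth = 2; sixteenth note = 1; quarter = 4; sixteenth tied to eighth (sixteenth + eighth) = 3; dotted eighth note = 3; sixteenth = 1; quarter = 4.
Sum: 1 + 2 + 1 + 4 + 3 + 3 + 1 + 4 = 19 sixteenth notes.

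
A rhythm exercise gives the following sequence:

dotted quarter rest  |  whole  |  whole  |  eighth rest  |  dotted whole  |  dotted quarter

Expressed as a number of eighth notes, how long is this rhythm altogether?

Express everything in eighth notes: dotted quarter rest = 3; whole = 8; whole = 8; eighth rest = 1; dotted whole = 12; dotted quarter = 3.
Total: 3 + 8 + 8 + 1 + 12 + 3 = 35 eighth notes.

35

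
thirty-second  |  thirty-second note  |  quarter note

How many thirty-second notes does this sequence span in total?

Convert each value to thirty-second notes: thirty-second = 1; thirty-second note = 1; quarter note = 8.
Sum: 1 + 1 + 8 = 10 thirty-second notes.

10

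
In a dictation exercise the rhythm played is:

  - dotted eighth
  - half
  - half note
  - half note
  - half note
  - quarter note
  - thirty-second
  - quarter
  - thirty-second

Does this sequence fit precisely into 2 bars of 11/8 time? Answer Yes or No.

Yes

One bar of 11/8 = 44 thirty-second notes, so 2 bars = 88.
Working in thirty-second notes: dotted eighth = 6; half = 16; half note = 16; half note = 16; half note = 16; quarter note = 8; thirty-second = 1; quarter = 8; thirty-second = 1.
Sum: 6 + 16 + 16 + 16 + 16 + 8 + 1 + 8 + 1 = 88.
88 equals 88, so the answer is Yes.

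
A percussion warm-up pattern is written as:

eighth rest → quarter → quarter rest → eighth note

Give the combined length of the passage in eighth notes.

6

In eighth notes: eighth rest = 1; quarter = 2; quarter rest = 2; eighth note = 1.
Altogether 1 + 2 + 2 + 1 = 6 eighth notes.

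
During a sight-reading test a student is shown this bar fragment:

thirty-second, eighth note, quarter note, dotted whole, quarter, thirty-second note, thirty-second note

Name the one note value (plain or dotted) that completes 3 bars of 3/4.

3 bars of 3/4 = 72 thirty-second notes.
Working in thirty-second notes: thirty-second = 1; eighth note = 4; quarter note = 8; dotted whole = 48; quarter = 8; thirty-second note = 1; thirty-second note = 1.
Sum: 1 + 4 + 8 + 48 + 8 + 1 + 1 = 71.
Remaining: 72 − 71 = 1 thirty-second note, which is a thirty-second note.

thirty-second note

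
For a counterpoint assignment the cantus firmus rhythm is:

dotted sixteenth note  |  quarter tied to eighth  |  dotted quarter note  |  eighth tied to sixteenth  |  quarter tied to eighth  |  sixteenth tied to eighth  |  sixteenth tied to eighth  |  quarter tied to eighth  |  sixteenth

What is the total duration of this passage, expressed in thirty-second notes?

Convert each value to thirty-second notes: dotted sixteenth note = 3; quarter tied to eighth (quarter + eighth) = 12; dotted quarter note = 12; eighth tied to sixteenth (eighth + sixteenth) = 6; quarter tied to eighth (quarter + eighth) = 12; sixteenth tied to eighth (sixteenth + eighth) = 6; sixteenth tied to eighth (sixteenth + eighth) = 6; quarter tied to eighth (quarter + eighth) = 12; sixteenth = 2.
Sum: 3 + 12 + 12 + 6 + 12 + 6 + 6 + 12 + 2 = 71 thirty-second notes.

71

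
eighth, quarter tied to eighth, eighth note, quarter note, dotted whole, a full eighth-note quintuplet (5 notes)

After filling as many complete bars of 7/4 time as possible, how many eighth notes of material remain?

9

One bar of 7/4 = 14 eighth notes.
In eighth notes: eighth = 1; quarter tied to eighth (quarter + eighth) = 3; eighth note = 1; quarter note = 2; dotted whole = 12; a full eighth-note quintuplet (5 notes) (five quintuplet eighths span one half) = 4.
Adding: 1 + 3 + 1 + 2 + 12 + 4 = 23.
23 ÷ 14 = 1 complete bar with 9 eighth notes remaining.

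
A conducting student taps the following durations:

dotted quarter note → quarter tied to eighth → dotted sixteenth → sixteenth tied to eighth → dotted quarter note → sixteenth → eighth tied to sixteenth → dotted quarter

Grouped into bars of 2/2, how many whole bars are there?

One bar of 2/2 = 32 thirty-second notes.
Each duration in thirty-second notes: dotted quarter note = 12; quarter tied to eighth (quarter + eighth) = 12; dotted sixteenth = 3; sixteenth tied to eighth (sixteenth + eighth) = 6; dotted quarter note = 12; sixteenth = 2; eighth tied to sixteenth (eighth + sixteenth) = 6; dotted quarter = 12.
Adding: 12 + 12 + 3 + 6 + 12 + 2 + 6 + 12 = 65.
65 ÷ 32 = 2 complete bars with 1 left over.

2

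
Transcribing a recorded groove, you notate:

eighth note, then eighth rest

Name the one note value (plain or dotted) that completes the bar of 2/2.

The bar of 2/2 = 8 eighth notes.
Express everything in eighth notes: eighth note = 1; eighth rest = 1.
Altogether 1 + 1 = 2.
Remaining: 8 − 2 = 6 eighth notes, which is a dotted half note.

dotted half note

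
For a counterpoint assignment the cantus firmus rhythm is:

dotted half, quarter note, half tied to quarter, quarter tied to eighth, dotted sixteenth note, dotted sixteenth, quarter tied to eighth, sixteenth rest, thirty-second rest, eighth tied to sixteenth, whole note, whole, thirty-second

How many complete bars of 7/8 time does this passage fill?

5

One bar of 7/8 = 28 thirty-second notes.
Express everything in thirty-second notes: dotted half = 24; quarter note = 8; half tied to quarter (half + quarter) = 24; quarter tied to eighth (quarter + eighth) = 12; dotted sixteenth note = 3; dotted sixteenth = 3; quarter tied to eighth (quarter + eighth) = 12; sixteenth rest = 2; thirty-second rest = 1; eighth tied to sixteenth (eighth + sixteenth) = 6; whole note = 32; whole = 32; thirty-second = 1.
Total: 24 + 8 + 24 + 12 + 3 + 3 + 12 + 2 + 1 + 6 + 32 + 32 + 1 = 160.
160 ÷ 28 = 5 complete bars with 20 left over.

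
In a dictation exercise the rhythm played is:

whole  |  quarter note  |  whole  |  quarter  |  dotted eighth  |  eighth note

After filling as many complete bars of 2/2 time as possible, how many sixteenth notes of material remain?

One bar of 2/2 = 16 sixteenth notes.
In sixteenth notes: whole = 16; quarter note = 4; whole = 16; quarter = 4; dotted eighth = 3; eighth note = 2.
Adding: 16 + 4 + 16 + 4 + 3 + 2 = 45.
45 ÷ 16 = 2 complete bars with 13 sixteenth notes remaining.

13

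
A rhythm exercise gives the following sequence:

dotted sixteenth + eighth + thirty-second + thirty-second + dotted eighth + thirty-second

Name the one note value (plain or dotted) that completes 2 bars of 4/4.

2 bars of 4/4 = 64 thirty-second notes.
Express everything in thirty-second notes: dotted sixteenth = 3; eighth = 4; thirty-second = 1; thirty-second = 1; dotted eighth = 6; thirty-second = 1.
Total: 3 + 4 + 1 + 1 + 6 + 1 = 16.
Remaining: 64 − 16 = 48 thirty-second notes, which is a dotted whole note.

dotted whole note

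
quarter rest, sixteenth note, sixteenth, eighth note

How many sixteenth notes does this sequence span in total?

Express everything in sixteenth notes: quarter rest = 4; sixteenth note = 1; sixteenth = 1; eighth note = 2.
Sum: 4 + 1 + 1 + 2 = 8 sixteenth notes.

8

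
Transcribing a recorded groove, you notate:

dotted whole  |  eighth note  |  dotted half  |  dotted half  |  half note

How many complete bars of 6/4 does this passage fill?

2

One bar of 6/4 = 12 eighth notes.
Working in eighth notes: dotted whole = 12; eighth note = 1; dotted half = 6; dotted half = 6; half note = 4.
Adding: 12 + 1 + 6 + 6 + 4 = 29.
29 ÷ 12 = 2 complete bars with 5 left over.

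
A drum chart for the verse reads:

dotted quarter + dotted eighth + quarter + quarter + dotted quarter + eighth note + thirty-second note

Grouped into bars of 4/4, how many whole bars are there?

1

One bar of 4/4 = 32 thirty-second notes.
Each duration in thirty-second notes: dotted quarter = 12; dotted eighth = 6; quarter = 8; quarter = 8; dotted quarter = 12; eighth note = 4; thirty-second note = 1.
Adding: 12 + 6 + 8 + 8 + 12 + 4 + 1 = 51.
51 ÷ 32 = 1 complete bar with 19 left over.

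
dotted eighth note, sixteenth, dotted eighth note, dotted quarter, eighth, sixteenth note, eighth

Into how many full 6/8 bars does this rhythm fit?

One bar of 6/8 = 12 sixteenth notes.
Working in sixteenth notes: dotted eighth note = 3; sixteenth = 1; dotted eighth note = 3; dotted quarter = 6; eighth = 2; sixteenth note = 1; eighth = 2.
Adding: 3 + 1 + 3 + 6 + 2 + 1 + 2 = 18.
18 ÷ 12 = 1 complete bar with 6 left over.

1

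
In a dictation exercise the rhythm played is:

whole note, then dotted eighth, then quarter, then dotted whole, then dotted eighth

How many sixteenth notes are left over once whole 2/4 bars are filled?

One bar of 2/4 = 8 sixteenth notes.
Convert each value to sixteenth notes: whole note = 16; dotted eighth = 3; quarter = 4; dotted whole = 24; dotted eighth = 3.
Altogether 16 + 3 + 4 + 24 + 3 = 50.
50 ÷ 8 = 6 complete bars with 2 sixteenth notes remaining.

2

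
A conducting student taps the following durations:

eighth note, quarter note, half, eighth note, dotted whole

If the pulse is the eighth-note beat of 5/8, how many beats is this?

One eighth-note beat = 2 sixteenth notes.
Express everything in sixteenth notes: eighth note = 2; quarter note = 4; half = 8; eighth note = 2; dotted whole = 24.
Sum: 2 + 4 + 8 + 2 + 24 = 40.
40 ÷ 2 = 20 beats.

20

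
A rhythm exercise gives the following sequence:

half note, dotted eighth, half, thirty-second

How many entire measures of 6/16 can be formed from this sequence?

One bar of 6/16 = 12 thirty-second notes.
Each duration in thirty-second notes: half note = 16; dotted eighth = 6; half = 16; thirty-second = 1.
Adding: 16 + 6 + 16 + 1 = 39.
39 ÷ 12 = 3 complete bars with 3 left over.

3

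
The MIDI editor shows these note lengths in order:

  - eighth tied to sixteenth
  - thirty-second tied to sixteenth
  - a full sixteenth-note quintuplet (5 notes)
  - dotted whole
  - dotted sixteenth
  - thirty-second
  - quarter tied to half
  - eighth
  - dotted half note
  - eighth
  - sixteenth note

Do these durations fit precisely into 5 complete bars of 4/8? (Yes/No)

One bar of 4/8 = 16 thirty-second notes, so 5 bars = 80.
Each duration in thirty-second notes: eighth tied to sixteenth (eighth + sixteenth) = 6; thirty-second tied to sixteenth (thirty-second + sixteenth) = 3; a full sixteenth-note quintuplet (5 notes) (five quintuplet sixteenths span one quarter) = 8; dotted whole = 48; dotted sixteenth = 3; thirty-second = 1; quarter tied to half (quarter + half) = 24; eighth = 4; dotted half note = 24; eighth = 4; sixteenth note = 2.
Sum: 6 + 3 + 8 + 48 + 3 + 1 + 24 + 4 + 24 + 4 + 2 = 127.
127 exceeds 80, so the answer is No.

No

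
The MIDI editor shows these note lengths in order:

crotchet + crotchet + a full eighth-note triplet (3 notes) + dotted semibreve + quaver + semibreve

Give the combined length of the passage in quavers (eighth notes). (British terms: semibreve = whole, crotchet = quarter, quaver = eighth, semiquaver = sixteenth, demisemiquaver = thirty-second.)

27

Working in eighth notes: crotchet = 2; crotchet = 2; a full eighth-note triplet (3 notes) (three triplet eighths span one quarter) = 2; dotted semibreve = 12; quaver = 1; semibreve = 8.
Altogether 2 + 2 + 2 + 12 + 1 + 8 = 27 eighth notes.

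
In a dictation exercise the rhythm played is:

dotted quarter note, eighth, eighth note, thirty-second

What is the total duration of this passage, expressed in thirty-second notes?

21

Each duration in thirty-second notes: dotted quarter note = 12; eighth = 4; eighth note = 4; thirty-second = 1.
Total: 12 + 4 + 4 + 1 = 21 thirty-second notes.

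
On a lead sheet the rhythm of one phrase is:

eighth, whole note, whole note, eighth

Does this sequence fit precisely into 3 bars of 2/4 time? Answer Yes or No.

No

One bar of 2/4 = 4 eighth notes, so 3 bars = 12.
Each duration in eighth notes: eighth = 1; whole note = 8; whole note = 8; eighth = 1.
Sum: 1 + 8 + 8 + 1 = 18.
18 exceeds 12, so the answer is No.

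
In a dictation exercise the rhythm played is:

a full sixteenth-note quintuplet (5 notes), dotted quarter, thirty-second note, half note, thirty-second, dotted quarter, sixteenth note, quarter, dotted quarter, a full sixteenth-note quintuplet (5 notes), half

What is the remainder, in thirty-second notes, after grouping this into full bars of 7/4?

One bar of 7/4 = 56 thirty-second notes.
Convert each value to thirty-second notes: a full sixteenth-note quintuplet (5 notes) (five quintuplet sixteenths span one quarter) = 8; dotted quarter = 12; thirty-second note = 1; half note = 16; thirty-second = 1; dotted quarter = 12; sixteenth note = 2; quarter = 8; dotted quarter = 12; a full sixteenth-note quintuplet (5 notes) (five quintuplet sixteenths span one quarter) = 8; half = 16.
Adding: 8 + 12 + 1 + 16 + 1 + 12 + 2 + 8 + 12 + 8 + 16 = 96.
96 ÷ 56 = 1 complete bar with 40 thirty-second notes remaining.

40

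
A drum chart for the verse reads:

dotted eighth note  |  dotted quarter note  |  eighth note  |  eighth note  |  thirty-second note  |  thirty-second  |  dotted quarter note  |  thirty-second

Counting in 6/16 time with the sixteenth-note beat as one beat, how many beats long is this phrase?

One sixteenth-note beat = 2 thirty-second notes.
Each duration in thirty-second notes: dotted eighth note = 6; dotted quarter note = 12; eighth note = 4; eighth note = 4; thirty-second note = 1; thirty-second = 1; dotted quarter note = 12; thirty-second = 1.
Sum: 6 + 12 + 4 + 4 + 1 + 1 + 12 + 1 = 41.
41 ÷ 2 = 20.5 beats.

20.5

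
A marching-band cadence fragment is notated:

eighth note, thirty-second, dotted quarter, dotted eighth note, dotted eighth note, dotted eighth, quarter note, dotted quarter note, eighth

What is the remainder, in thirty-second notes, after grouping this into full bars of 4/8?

11

One bar of 4/8 = 16 thirty-second notes.
Working in thirty-second notes: eighth note = 4; thirty-second = 1; dotted quarter = 12; dotted eighth note = 6; dotted eighth note = 6; dotted eighth = 6; quarter note = 8; dotted quarter note = 12; eighth = 4.
Sum: 4 + 1 + 12 + 6 + 6 + 6 + 8 + 12 + 4 = 59.
59 ÷ 16 = 3 complete bars with 11 thirty-second notes remaining.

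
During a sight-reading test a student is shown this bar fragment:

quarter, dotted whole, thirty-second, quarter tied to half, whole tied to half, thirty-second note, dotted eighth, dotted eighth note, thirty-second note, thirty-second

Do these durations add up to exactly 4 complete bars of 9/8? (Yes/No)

Yes

One bar of 9/8 = 36 thirty-second notes, so 4 bars = 144.
Each duration in thirty-second notes: quarter = 8; dotted whole = 48; thirty-second = 1; quarter tied to half (quarter + half) = 24; whole tied to half (whole + half) = 48; thirty-second note = 1; dotted eighth = 6; dotted eighth note = 6; thirty-second note = 1; thirty-second = 1.
Total: 8 + 48 + 1 + 24 + 48 + 1 + 6 + 6 + 1 + 1 = 144.
144 equals 144, so the answer is Yes.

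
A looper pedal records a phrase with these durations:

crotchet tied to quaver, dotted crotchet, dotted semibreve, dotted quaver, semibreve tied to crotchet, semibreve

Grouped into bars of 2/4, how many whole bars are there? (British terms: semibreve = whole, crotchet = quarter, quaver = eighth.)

One bar of 2/4 = 8 sixteenth notes.
Working in sixteenth notes: crotchet tied to quaver (crotchet + quaver) = 6; dotted crotchet = 6; dotted semibreve = 24; dotted quaver = 3; semibreve tied to crotchet (semibreve + crotchet) = 20; semibreve = 16.
Altogether 6 + 6 + 24 + 3 + 20 + 16 = 75.
75 ÷ 8 = 9 complete bars with 3 left over.

9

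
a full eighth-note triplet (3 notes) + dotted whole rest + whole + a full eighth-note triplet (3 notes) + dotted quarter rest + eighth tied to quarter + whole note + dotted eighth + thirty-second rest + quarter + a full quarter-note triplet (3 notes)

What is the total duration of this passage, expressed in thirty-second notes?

In thirty-second notes: a full eighth-note triplet (3 notes) (three triplet eighths span one quarter) = 8; dotted whole rest = 48; whole = 32; a full eighth-note triplet (3 notes) (three triplet eighths span one quarter) = 8; dotted quarter rest = 12; eighth tied to quarter (eighth + quarter) = 12; whole note = 32; dotted eighth = 6; thirty-second rest = 1; quarter = 8; a full quarter-note triplet (3 notes) (three triplet quarters span one half) = 16.
Sum: 8 + 48 + 32 + 8 + 12 + 12 + 32 + 6 + 1 + 8 + 16 = 183 thirty-second notes.

183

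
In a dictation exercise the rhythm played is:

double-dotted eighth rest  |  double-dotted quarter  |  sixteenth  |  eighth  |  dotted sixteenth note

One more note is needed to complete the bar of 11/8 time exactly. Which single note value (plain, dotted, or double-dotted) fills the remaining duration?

double-dotted quarter note

The bar of 11/8 = 44 thirty-second notes.
In thirty-second notes: double-dotted eighth rest = 7; double-dotted quarter = 14; sixteenth = 2; eighth = 4; dotted sixteenth note = 3.
Adding: 7 + 14 + 2 + 4 + 3 = 30.
Remaining: 44 − 30 = 14 thirty-second notes, which is a double-dotted quarter note.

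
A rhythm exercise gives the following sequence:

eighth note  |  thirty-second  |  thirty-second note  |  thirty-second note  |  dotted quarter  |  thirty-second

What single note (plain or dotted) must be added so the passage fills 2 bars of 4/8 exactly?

2 bars of 4/8 = 32 thirty-second notes.
Working in thirty-second notes: eighth note = 4; thirty-second = 1; thirty-second note = 1; thirty-second note = 1; dotted quarter = 12; thirty-second = 1.
Altogether 4 + 1 + 1 + 1 + 12 + 1 = 20.
Remaining: 32 − 20 = 12 thirty-second notes, which is a dotted quarter note.

dotted quarter note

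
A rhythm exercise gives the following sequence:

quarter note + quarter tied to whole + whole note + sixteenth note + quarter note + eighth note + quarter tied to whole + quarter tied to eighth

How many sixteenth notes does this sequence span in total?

Each duration in sixteenth notes: quarter note = 4; quarter tied to whole (quarter + whole) = 20; whole note = 16; sixteenth note = 1; quarter note = 4; eighth note = 2; quarter tied to whole (quarter + whole) = 20; quarter tied to eighth (quarter + eighth) = 6.
Total: 4 + 20 + 16 + 1 + 4 + 2 + 20 + 6 = 73 sixteenth notes.

73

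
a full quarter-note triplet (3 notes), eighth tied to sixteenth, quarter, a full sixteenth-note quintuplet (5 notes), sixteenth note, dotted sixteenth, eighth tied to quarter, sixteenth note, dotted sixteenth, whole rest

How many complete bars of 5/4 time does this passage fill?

One bar of 5/4 = 40 thirty-second notes.
In thirty-second notes: a full quarter-note triplet (3 notes) (three triplet quarters span one half) = 16; eighth tied to sixteenth (eighth + sixteenth) = 6; quarter = 8; a full sixteenth-note quintuplet (5 notes) (five quintuplet sixteenths span one quarter) = 8; sixteenth note = 2; dotted sixteenth = 3; eighth tied to quarter (eighth + quarter) = 12; sixteenth note = 2; dotted sixteenth = 3; whole rest = 32.
Altogether 16 + 6 + 8 + 8 + 2 + 3 + 12 + 2 + 3 + 32 = 92.
92 ÷ 40 = 2 complete bars with 12 left over.

2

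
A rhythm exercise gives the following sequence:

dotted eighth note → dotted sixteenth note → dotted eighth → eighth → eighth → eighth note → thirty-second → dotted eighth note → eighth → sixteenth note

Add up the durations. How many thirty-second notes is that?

Convert each value to thirty-second notes: dotted eighth note = 6; dotted sixteenth note = 3; dotted eighth = 6; eighth = 4; eighth = 4; eighth note = 4; thirty-second = 1; dotted eighth note = 6; eighth = 4; sixteenth note = 2.
Altogether 6 + 3 + 6 + 4 + 4 + 4 + 1 + 6 + 4 + 2 = 40 thirty-second notes.

40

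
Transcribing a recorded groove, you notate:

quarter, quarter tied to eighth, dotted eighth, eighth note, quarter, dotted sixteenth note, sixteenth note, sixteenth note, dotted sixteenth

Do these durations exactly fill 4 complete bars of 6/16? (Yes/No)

One bar of 6/16 = 12 thirty-second notes, so 4 bars = 48.
Convert each value to thirty-second notes: quarter = 8; quarter tied to eighth (quarter + eighth) = 12; dotted eighth = 6; eighth note = 4; quarter = 8; dotted sixteenth note = 3; sixteenth note = 2; sixteenth note = 2; dotted sixteenth = 3.
Sum: 8 + 12 + 6 + 4 + 8 + 3 + 2 + 2 + 3 = 48.
48 equals 48, so the answer is Yes.

Yes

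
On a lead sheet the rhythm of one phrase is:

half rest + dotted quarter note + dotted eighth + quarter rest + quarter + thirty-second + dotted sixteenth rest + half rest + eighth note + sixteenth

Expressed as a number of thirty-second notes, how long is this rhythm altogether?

76

Express everything in thirty-second notes: half rest = 16; dotted quarter note = 12; dotted eighth = 6; quarter rest = 8; quarter = 8; thirty-second = 1; dotted sixteenth rest = 3; half rest = 16; eighth note = 4; sixteenth = 2.
Altogether 16 + 12 + 6 + 8 + 8 + 1 + 3 + 16 + 4 + 2 = 76 thirty-second notes.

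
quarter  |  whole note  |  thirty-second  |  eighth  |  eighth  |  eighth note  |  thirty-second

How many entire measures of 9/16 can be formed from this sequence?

One bar of 9/16 = 18 thirty-second notes.
Working in thirty-second notes: quarter = 8; whole note = 32; thirty-second = 1; eighth = 4; eighth = 4; eighth note = 4; thirty-second = 1.
Adding: 8 + 32 + 1 + 4 + 4 + 4 + 1 = 54.
54 ÷ 18 = 3 complete bars with 0 left over.

3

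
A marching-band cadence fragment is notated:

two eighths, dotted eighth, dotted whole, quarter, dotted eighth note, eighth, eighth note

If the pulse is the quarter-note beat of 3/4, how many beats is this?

One quarter-note beat = 4 sixteenth notes.
Working in sixteenth notes: eighth = 2; eighth = 2; dotted eighth = 3; dotted whole = 24; quarter = 4; dotted eighth note = 3; eighth = 2; eighth note = 2.
Total: 2 + 2 + 3 + 24 + 4 + 3 + 2 + 2 = 42.
42 ÷ 4 = 10.5 beats.

10.5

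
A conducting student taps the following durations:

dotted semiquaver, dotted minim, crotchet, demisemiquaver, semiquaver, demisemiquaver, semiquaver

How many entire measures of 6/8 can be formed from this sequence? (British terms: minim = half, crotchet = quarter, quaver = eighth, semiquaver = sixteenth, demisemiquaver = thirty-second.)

1

One bar of 6/8 = 24 thirty-second notes.
Each duration in thirty-second notes: dotted semiquaver = 3; dotted minim = 24; crotchet = 8; demisemiquaver = 1; semiquaver = 2; demisemiquaver = 1; semiquaver = 2.
Adding: 3 + 24 + 8 + 1 + 2 + 1 + 2 = 41.
41 ÷ 24 = 1 complete bar with 17 left over.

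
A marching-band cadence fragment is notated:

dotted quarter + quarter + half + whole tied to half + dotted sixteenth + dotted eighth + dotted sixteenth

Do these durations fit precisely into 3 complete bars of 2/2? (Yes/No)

Yes

One bar of 2/2 = 32 thirty-second notes, so 3 bars = 96.
Express everything in thirty-second notes: dotted quarter = 12; quarter = 8; half = 16; whole tied to half (whole + half) = 48; dotted sixteenth = 3; dotted eighth = 6; dotted sixteenth = 3.
Altogether 12 + 8 + 16 + 48 + 3 + 6 + 3 = 96.
96 equals 96, so the answer is Yes.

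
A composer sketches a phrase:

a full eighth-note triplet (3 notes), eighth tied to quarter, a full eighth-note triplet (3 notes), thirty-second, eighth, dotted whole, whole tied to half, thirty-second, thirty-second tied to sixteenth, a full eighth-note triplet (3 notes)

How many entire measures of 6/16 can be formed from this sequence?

One bar of 6/16 = 12 thirty-second notes.
Working in thirty-second notes: a full eighth-note triplet (3 notes) (three triplet eighths span one quarter) = 8; eighth tied to quarter (eighth + quarter) = 12; a full eighth-note triplet (3 notes) (three triplet eighths span one quarter) = 8; thirty-second = 1; eighth = 4; dotted whole = 48; whole tied to half (whole + half) = 48; thirty-second = 1; thirty-second tied to sixteenth (thirty-second + sixteenth) = 3; a full eighth-note triplet (3 notes) (three triplet eighths span one quarter) = 8.
Total: 8 + 12 + 8 + 1 + 4 + 48 + 48 + 1 + 3 + 8 = 141.
141 ÷ 12 = 11 complete bars with 9 left over.

11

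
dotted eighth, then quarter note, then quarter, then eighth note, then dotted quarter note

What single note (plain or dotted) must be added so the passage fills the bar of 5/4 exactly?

The bar of 5/4 = 20 sixteenth notes.
Express everything in sixteenth notes: dotted eighth = 3; quarter note = 4; quarter = 4; eighth note = 2; dotted quarter note = 6.
Altogether 3 + 4 + 4 + 2 + 6 = 19.
Remaining: 20 − 19 = 1 sixteenth note, which is a sixteenth note.

sixteenth note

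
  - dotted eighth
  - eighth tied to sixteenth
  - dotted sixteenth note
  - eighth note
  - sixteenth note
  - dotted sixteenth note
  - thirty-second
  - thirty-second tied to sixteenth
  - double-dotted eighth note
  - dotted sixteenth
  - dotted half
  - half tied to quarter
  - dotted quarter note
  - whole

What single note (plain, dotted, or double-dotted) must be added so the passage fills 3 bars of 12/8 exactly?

double-dotted quarter note

3 bars of 12/8 = 144 thirty-second notes.
Each duration in thirty-second notes: dotted eighth = 6; eighth tied to sixteenth (eighth + sixteenth) = 6; dotted sixteenth note = 3; eighth note = 4; sixteenth note = 2; dotted sixteenth note = 3; thirty-second = 1; thirty-second tied to sixteenth (thirty-second + sixteenth) = 3; double-dotted eighth note = 7; dotted sixteenth = 3; dotted half = 24; half tied to quarter (half + quarter) = 24; dotted quarter note = 12; whole = 32.
Sum: 6 + 6 + 3 + 4 + 2 + 3 + 1 + 3 + 7 + 3 + 24 + 24 + 12 + 32 = 130.
Remaining: 144 − 130 = 14 thirty-second notes, which is a double-dotted quarter note.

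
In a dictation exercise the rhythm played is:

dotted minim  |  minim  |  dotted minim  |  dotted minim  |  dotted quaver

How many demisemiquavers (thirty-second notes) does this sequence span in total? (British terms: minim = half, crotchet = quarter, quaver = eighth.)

94

Each duration in thirty-second notes: dotted minim = 24; minim = 16; dotted minim = 24; dotted minim = 24; dotted quaver = 6.
Sum: 24 + 16 + 24 + 24 + 6 = 94 thirty-second notes.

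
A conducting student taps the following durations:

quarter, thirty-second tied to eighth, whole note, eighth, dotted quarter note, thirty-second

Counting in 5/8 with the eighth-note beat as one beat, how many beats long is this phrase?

One eighth-note beat = 4 thirty-second notes.
In thirty-second notes: quarter = 8; thirty-second tied to eighth (thirty-second + eighth) = 5; whole note = 32; eighth = 4; dotted quarter note = 12; thirty-second = 1.
Total: 8 + 5 + 32 + 4 + 12 + 1 = 62.
62 ÷ 4 = 15.5 beats.

15.5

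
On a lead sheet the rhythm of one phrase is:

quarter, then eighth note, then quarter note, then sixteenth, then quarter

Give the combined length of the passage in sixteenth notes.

15

Express everything in sixteenth notes: quarter = 4; eighth note = 2; quarter note = 4; sixteenth = 1; quarter = 4.
Sum: 4 + 2 + 4 + 1 + 4 = 15 sixteenth notes.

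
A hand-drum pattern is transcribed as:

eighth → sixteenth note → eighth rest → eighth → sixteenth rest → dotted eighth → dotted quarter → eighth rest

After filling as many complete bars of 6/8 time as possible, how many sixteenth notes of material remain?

7

One bar of 6/8 = 12 sixteenth notes.
Express everything in sixteenth notes: eighth = 2; sixteenth note = 1; eighth rest = 2; eighth = 2; sixteenth rest = 1; dotted eighth = 3; dotted quarter = 6; eighth rest = 2.
Altogether 2 + 1 + 2 + 2 + 1 + 3 + 6 + 2 = 19.
19 ÷ 12 = 1 complete bar with 7 sixteenth notes remaining.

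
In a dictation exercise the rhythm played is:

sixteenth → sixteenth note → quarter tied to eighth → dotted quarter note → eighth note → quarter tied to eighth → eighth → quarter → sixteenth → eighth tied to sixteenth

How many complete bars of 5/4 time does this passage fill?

One bar of 5/4 = 20 sixteenth notes.
Working in sixteenth notes: sixteenth = 1; sixteenth note = 1; quarter tied to eighth (quarter + eighth) = 6; dotted quarter note = 6; eighth note = 2; quarter tied to eighth (quarter + eighth) = 6; eighth = 2; quarter = 4; sixteenth = 1; eighth tied to sixteenth (eighth + sixteenth) = 3.
Altogether 1 + 1 + 6 + 6 + 2 + 6 + 2 + 4 + 1 + 3 = 32.
32 ÷ 20 = 1 complete bar with 12 left over.

1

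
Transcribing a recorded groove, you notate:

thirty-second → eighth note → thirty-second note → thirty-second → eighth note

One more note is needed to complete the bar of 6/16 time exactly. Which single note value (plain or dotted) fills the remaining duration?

thirty-second note

The bar of 6/16 = 12 thirty-second notes.
Express everything in thirty-second notes: thirty-second = 1; eighth note = 4; thirty-second note = 1; thirty-second = 1; eighth note = 4.
Total: 1 + 4 + 1 + 1 + 4 = 11.
Remaining: 12 − 11 = 1 thirty-second note, which is a thirty-second note.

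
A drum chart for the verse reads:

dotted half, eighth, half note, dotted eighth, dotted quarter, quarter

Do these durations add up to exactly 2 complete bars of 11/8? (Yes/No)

One bar of 11/8 = 22 sixteenth notes, so 2 bars = 44.
Express everything in sixteenth notes: dotted half = 12; eighth = 2; half note = 8; dotted eighth = 3; dotted quarter = 6; quarter = 4.
Altogether 12 + 2 + 8 + 3 + 6 + 4 = 35.
35 falls short of 44, so the answer is No.

No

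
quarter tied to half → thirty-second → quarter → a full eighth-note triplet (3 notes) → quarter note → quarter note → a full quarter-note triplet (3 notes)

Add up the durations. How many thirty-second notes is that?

73

Each duration in thirty-second notes: quarter tied to half (quarter + half) = 24; thirty-second = 1; quarter = 8; a full eighth-note triplet (3 notes) (three triplet eighths span one quarter) = 8; quarter note = 8; quarter note = 8; a full quarter-note triplet (3 notes) (three triplet quarters span one half) = 16.
Sum: 24 + 1 + 8 + 8 + 8 + 8 + 16 = 73 thirty-second notes.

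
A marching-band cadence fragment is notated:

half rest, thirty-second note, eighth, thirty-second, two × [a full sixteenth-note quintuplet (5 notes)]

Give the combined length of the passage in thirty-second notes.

38

Express everything in thirty-second notes: half rest = 16; thirty-second note = 1; eighth = 4; thirty-second = 1; a full sixteenth-note quintuplet (5 notes) (five quintuplet sixteenths span one quarter) = 8; a full sixteenth-note quintuplet (5 notes) (five quintuplet sixteenths span one quarter) = 8.
Total: 16 + 1 + 4 + 1 + 8 + 8 = 38 thirty-second notes.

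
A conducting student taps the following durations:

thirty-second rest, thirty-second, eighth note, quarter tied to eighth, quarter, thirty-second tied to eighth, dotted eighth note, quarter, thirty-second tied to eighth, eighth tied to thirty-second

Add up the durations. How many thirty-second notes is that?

55

In thirty-second notes: thirty-second rest = 1; thirty-second = 1; eighth note = 4; quarter tied to eighth (quarter + eighth) = 12; quarter = 8; thirty-second tied to eighth (thirty-second + eighth) = 5; dotted eighth note = 6; quarter = 8; thirty-second tied to eighth (thirty-second + eighth) = 5; eighth tied to thirty-second (eighth + thirty-second) = 5.
Adding: 1 + 1 + 4 + 12 + 8 + 5 + 6 + 8 + 5 + 5 = 55 thirty-second notes.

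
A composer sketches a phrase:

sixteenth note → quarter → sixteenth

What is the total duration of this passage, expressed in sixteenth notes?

In sixteenth notes: sixteenth note = 1; quarter = 4; sixteenth = 1.
Total: 1 + 4 + 1 = 6 sixteenth notes.

6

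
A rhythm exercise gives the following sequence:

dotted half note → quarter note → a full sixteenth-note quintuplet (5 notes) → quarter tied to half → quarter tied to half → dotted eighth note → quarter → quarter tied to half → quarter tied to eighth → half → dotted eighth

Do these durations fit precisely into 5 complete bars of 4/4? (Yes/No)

One bar of 4/4 = 16 sixteenth notes, so 5 bars = 80.
In sixteenth notes: dotted half note = 12; quarter note = 4; a full sixteenth-note quintuplet (5 notes) (five quintuplet sixteenths span one quarter) = 4; quarter tied to half (quarter + half) = 12; quarter tied to half (quarter + half) = 12; dotted eighth note = 3; quarter = 4; quarter tied to half (quarter + half) = 12; quarter tied to eighth (quarter + eighth) = 6; half = 8; dotted eighth = 3.
Altogether 12 + 4 + 4 + 12 + 12 + 3 + 4 + 12 + 6 + 8 + 3 = 80.
80 equals 80, so the answer is Yes.

Yes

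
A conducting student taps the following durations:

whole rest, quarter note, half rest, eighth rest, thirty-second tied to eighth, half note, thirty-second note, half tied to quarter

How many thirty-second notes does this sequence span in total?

106

Each duration in thirty-second notes: whole rest = 32; quarter note = 8; half rest = 16; eighth rest = 4; thirty-second tied to eighth (thirty-second + eighth) = 5; half note = 16; thirty-second note = 1; half tied to quarter (half + quarter) = 24.
Total: 32 + 8 + 16 + 4 + 5 + 16 + 1 + 24 = 106 thirty-second notes.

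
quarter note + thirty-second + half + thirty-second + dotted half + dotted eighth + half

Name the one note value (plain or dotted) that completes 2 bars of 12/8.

2 bars of 12/8 = 96 thirty-second notes.
Convert each value to thirty-second notes: quarter note = 8; thirty-second = 1; half = 16; thirty-second = 1; dotted half = 24; dotted eighth = 6; half = 16.
Total: 8 + 1 + 16 + 1 + 24 + 6 + 16 = 72.
Remaining: 96 − 72 = 24 thirty-second notes, which is a dotted half note.

dotted half note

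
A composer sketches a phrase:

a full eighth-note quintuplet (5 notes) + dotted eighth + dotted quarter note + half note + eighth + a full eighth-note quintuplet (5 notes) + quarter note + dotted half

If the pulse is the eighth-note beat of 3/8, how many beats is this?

25.5

One eighth-note beat = 2 sixteenth notes.
Convert each value to sixteenth notes: a full eighth-note quintuplet (5 notes) (five quintuplet eighths span one half) = 8; dotted eighth = 3; dotted quarter note = 6; half note = 8; eighth = 2; a full eighth-note quintuplet (5 notes) (five quintuplet eighths span one half) = 8; quarter note = 4; dotted half = 12.
Total: 8 + 3 + 6 + 8 + 2 + 8 + 4 + 12 = 51.
51 ÷ 2 = 25.5 beats.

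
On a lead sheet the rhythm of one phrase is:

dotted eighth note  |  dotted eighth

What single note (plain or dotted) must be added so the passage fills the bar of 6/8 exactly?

dotted quarter note

The bar of 6/8 = 12 sixteenth notes.
Each duration in sixteenth notes: dotted eighth note = 3; dotted eighth = 3.
Sum: 3 + 3 = 6.
Remaining: 12 − 6 = 6 sixteenth notes, which is a dotted quarter note.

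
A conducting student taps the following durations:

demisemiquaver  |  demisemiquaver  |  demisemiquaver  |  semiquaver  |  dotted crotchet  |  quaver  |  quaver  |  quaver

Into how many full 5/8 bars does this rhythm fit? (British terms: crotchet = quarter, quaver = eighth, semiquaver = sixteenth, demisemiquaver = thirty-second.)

One bar of 5/8 = 20 thirty-second notes.
In thirty-second notes: demisemiquaver = 1; demisemiquaver = 1; demisemiquaver = 1; semiquaver = 2; dotted crotchet = 12; quaver = 4; quaver = 4; quaver = 4.
Total: 1 + 1 + 1 + 2 + 12 + 4 + 4 + 4 = 29.
29 ÷ 20 = 1 complete bar with 9 left over.

1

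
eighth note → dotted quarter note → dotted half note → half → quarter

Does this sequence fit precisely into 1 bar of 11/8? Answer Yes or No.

One bar of 11/8 = 11 eighth notes.
Each duration in eighth notes: eighth note = 1; dotted quarter note = 3; dotted half note = 6; half = 4; quarter = 2.
Total: 1 + 3 + 6 + 4 + 2 = 16.
16 exceeds 11, so the answer is No.

No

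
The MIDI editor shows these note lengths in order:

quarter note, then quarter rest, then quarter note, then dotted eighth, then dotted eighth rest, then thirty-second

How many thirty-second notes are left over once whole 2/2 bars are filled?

One bar of 2/2 = 32 thirty-second notes.
Convert each value to thirty-second notes: quarter note = 8; quarter rest = 8; quarter note = 8; dotted eighth = 6; dotted eighth rest = 6; thirty-second = 1.
Adding: 8 + 8 + 8 + 6 + 6 + 1 = 37.
37 ÷ 32 = 1 complete bar with 5 thirty-second notes remaining.

5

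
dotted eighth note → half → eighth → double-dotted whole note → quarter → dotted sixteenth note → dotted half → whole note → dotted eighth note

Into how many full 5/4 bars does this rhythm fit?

One bar of 5/4 = 40 thirty-second notes.
Working in thirty-second notes: dotted eighth note = 6; half = 16; eighth = 4; double-dotted whole note = 56; quarter = 8; dotted sixteenth note = 3; dotted half = 24; whole note = 32; dotted eighth note = 6.
Total: 6 + 16 + 4 + 56 + 8 + 3 + 24 + 32 + 6 = 155.
155 ÷ 40 = 3 complete bars with 35 left over.

3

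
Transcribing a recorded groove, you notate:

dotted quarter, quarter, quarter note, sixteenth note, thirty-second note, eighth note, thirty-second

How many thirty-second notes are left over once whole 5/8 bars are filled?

16

One bar of 5/8 = 20 thirty-second notes.
Each duration in thirty-second notes: dotted quarter = 12; quarter = 8; quarter note = 8; sixteenth note = 2; thirty-second note = 1; eighth note = 4; thirty-second = 1.
Adding: 12 + 8 + 8 + 2 + 1 + 4 + 1 = 36.
36 ÷ 20 = 1 complete bar with 16 thirty-second notes remaining.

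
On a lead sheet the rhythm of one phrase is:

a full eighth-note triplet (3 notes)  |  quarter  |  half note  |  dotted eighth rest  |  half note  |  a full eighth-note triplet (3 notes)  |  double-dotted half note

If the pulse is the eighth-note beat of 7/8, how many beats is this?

22.5

One eighth-note beat = 2 sixteenth notes.
Working in sixteenth notes: a full eighth-note triplet (3 notes) (three triplet eighths span one quarter) = 4; quarter = 4; half note = 8; dotted eighth rest = 3; half note = 8; a full eighth-note triplet (3 notes) (three triplet eighths span one quarter) = 4; double-dotted half note = 14.
Sum: 4 + 4 + 8 + 3 + 8 + 4 + 14 = 45.
45 ÷ 2 = 22.5 beats.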